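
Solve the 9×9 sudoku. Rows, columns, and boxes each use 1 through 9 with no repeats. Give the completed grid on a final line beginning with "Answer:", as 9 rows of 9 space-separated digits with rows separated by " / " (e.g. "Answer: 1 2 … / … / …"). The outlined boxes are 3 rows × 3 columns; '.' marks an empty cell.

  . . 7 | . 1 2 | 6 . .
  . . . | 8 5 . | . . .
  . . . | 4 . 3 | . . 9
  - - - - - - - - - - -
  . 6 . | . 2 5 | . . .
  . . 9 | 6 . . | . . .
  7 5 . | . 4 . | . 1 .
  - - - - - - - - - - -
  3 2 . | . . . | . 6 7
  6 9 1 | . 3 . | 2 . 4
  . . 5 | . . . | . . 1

Step 1. [r1c4∈{9}] r1c4 is down to just 9. So r1c4=9.
Step 2. [r9c2∈{4,7,8}] 7 has one home in col 2: r9c2. So r9c2=7.
Step 3. [r6c6∈{8,9}] in box 5, 9 fits only at r6c6. So r6c6=9.
Step 4. [r6c4∈{3}] r6c4's peers cover all but 3. So r6c4=3.
Step 5. [r6c7∈{8}] nothing but 8 survives at r6c7 ⇒ r6c7=8.
Step 6. [r4c9∈{3}] r4c9's peers cover all but 3 ⇒ r4c9=3.
Step 7. [r2c3∈{2,3,4,6}] across col 3, 3 lands solely at r2c3 ⇒ r2c3=3.
Step 8. [r1c9∈{5,8}] col 9 places 8 nowhere but r1c9. So r1c9=8.
Step 9. [r1c2∈{4}] r1c2 is down to just 4 ⇒ r1c2=4.
Step 10. [r2c2∈{1}] r2c2 has the single candidate 1, so r2c2=1.
Step 11. [r2c9∈{2}] r2c9 has the single candidate 2 ⇒ r2c9=2.
Step 12. [r5c8∈{2,4,5,7}] across col 8, 2 lands solely at r5c8, so r5c8=2.
Step 13. [r3c3∈{2,6,8}] r3c3 is the only open cell in col 3 admitting 6. So r3c3=6.
Step 14. [r3c5∈{7}] r3c5 has the single candidate 7, so r3c5=7.
Step 15. [r5c5∈{8}] r5c5 is down to just 8, so r5c5=8.
Step 16. [r3c8∈{5}] r3c8 has the single candidate 5 ⇒ r3c8=5.
Step 17. [r7c7∈{5,9}] in box 9, 5 fits only at r7c7, so r7c7=5.
Step 18. [r9c5∈{6,9}] col 5 places 6 nowhere but r9c5 ⇒ r9c5=6.
Step 19. [r7c4∈{1}] r7c4's peers cover all but 1, so r7c4=1.
Step 20. [r4c4∈{7}] only 7 remains possible at r4c4 ⇒ r4c4=7.
Step 21. [r4c1∈{1,4,8}] r4c1 is the only open cell in row 4 admitting 1. So r4c1=1.
Step 22. [r5c1∈{4}] r5c1's peers cover all but 4, so r5c1=4.
Step 23. [r9c1∈{8}] r9c1 is down to just 8. So r9c1=8.
Step 24. [r2c8∈{4,7}] 7 has one home in col 8: r2c8 ⇒ r2c8=7.
Step 25. [r7c6∈{4,8}] r7c6 is the only open cell in row 7 admitting 8. So r7c6=8.
Step 26. [r4c8∈{4,9}] r4c8 is the only open cell in col 8 admitting 4 ⇒ r4c8=4.
Step 27. [r9c8∈{3,9}] col 8 places 9 nowhere but r9c8. So r9c8=9.
Step 28. [r9c6∈{4}] r9c6's peers cover all but 4. So r9c6=4.
Step 29. [r8c6∈{7}] r8c6 has the single candidate 7. So r8c6=7.
Step 30. [r3c7∈{1}] r3c7 is down to just 1. So r3c7=1.
Step 31. [r2c6∈{6}] only 6 remains possible at r2c6, so r2c6=6.
Step 32. [r2c1∈{9}] r2c1 has the single candidate 9, so r2c1=9.
Step 33. [r5c2∈{3}] only 3 remains possible at r5c2, so r5c2=3.
Step 34. [r3c1∈{2}] only 2 remains possible at r3c1 ⇒ r3c1=2.
Step 35. [r5c6∈{1}] r5c6 is down to just 1. So r5c6=1.
Step 36. [r2c7∈{4}] r2c7 has the single candidate 4, so r2c7=4.
Step 37. [r9c4∈{2}] r9c4 is down to just 2. So r9c4=2.
Step 38. [r4c3∈{8}] r4c3's peers cover all but 8, so r4c3=8.
Step 39. [r1c8∈{3}] nothing but 3 survives at r1c8, so r1c8=3.
Step 40. [r9c7∈{3}] r9c7 has the single candidate 3 ⇒ r9c7=3.
Step 41. [r6c9∈{6}] r6c9 has the single candidate 6, so r6c9=6.
Step 42. [r8c4∈{5}] r8c4 is down to just 5, so r8c4=5.
Step 43. [r5c9∈{5}] nothing but 5 survives at r5c9 ⇒ r5c9=5.
Step 44. [r7c5∈{9}] r7c5 is down to just 9, so r7c5=9.
Step 45. [r4c7∈{9}] r4c7's peers cover all but 9 ⇒ r4c7=9.
Step 46. [r8c8∈{8}] r8c8 has the single candidate 8 ⇒ r8c8=8.
Step 47. [r6c3∈{2}] r6c3 has the single candidate 2. So r6c3=2.
Step 48. [r7c3∈{4}] only 4 remains possible at r7c3 ⇒ r7c3=4.
Step 49. [r1c1∈{5}] r1c1 has the single candidate 5, so r1c1=5.
Step 50. [r5c7∈{7}] r5c7 is down to just 7. So r5c7=7.
Step 51. [r3c2∈{8}] only 8 remains possible at r3c2 ⇒ r3c2=8.

Answer: 5 4 7 9 1 2 6 3 8 / 9 1 3 8 5 6 4 7 2 / 2 8 6 4 7 3 1 5 9 / 1 6 8 7 2 5 9 4 3 / 4 3 9 6 8 1 7 2 5 / 7 5 2 3 4 9 8 1 6 / 3 2 4 1 9 8 5 6 7 / 6 9 1 5 3 7 2 8 4 / 8 7 5 2 6 4 3 9 1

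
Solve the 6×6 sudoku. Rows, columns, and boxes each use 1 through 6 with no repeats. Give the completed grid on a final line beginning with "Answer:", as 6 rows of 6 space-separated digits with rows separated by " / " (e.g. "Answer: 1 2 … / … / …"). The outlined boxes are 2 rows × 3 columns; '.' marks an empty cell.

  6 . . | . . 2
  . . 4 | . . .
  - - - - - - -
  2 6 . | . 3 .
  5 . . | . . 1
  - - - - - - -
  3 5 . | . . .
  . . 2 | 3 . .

Step 1. [r2c1∈{1}] only 1 remains possible at r2c1. So r2c1=1.
Step 2. [r4c2∈{3,4}] across box 3, 4 lands solely at r4c2 ⇒ r4c2=4.
Step 3. [r5c3∈{1,6}] r5c3 is the only open cell in col 3 admitting 6, so r5c3=6.
Step 4. [r5c6∈{4}] r5c6's peers cover all but 4 ⇒ r5c6=4.
Step 5. [r3c6∈{5}] r3c6 has the single candidate 5 ⇒ r3c6=5.
Step 6. [r6c5∈{1,5,6}] row 6 places 5 nowhere but r6c5, so r6c5=5.
Step 7. [r2c5∈{6}] nothing but 6 survives at r2c5 ⇒ r2c5=6.
Step 8. [r4c5∈{2}] nothing but 2 survives at r4c5, so r4c5=2.
Step 9. [r1c5∈{1,4}] in col 5, 4 fits only at r1c5, so r1c5=4.
Step 10. [r1c4∈{1,5}] row 1 places 1 nowhere but r1c4 ⇒ r1c4=1.
Step 11. [r1c2∈{3}] r1c2's peers cover all but 3. So r1c2=3.
Step 12. [r2c6∈{3}] r2c6's peers cover all but 3. So r2c6=3.
Step 13. [r4c4∈{6}] nothing but 6 survives at r4c4. So r4c4=6.
Step 14. [r1c3∈{5}] r1c3 is down to just 5, so r1c3=5.
Step 15. [r6c6∈{6}] r6c6 has the single candidate 6. So r6c6=6.
Step 16. [r5c4∈{2}] only 2 remains possible at r5c4. So r5c4=2.
Step 17. [r3c4∈{4}] r3c4's peers cover all but 4. So r3c4=4.
Step 18. [r4c3∈{3}] nothing but 3 survives at r4c3, so r4c3=3.
Step 19. [r6c2∈{1}] only 1 remains possible at r6c2 ⇒ r6c2=1.
Step 20. [r2c4∈{5}] r2c4 is down to just 5, so r2c4=5.
Step 21. [r3c3∈{1}] r3c3 has the single candidate 1, so r3c3=1.
Step 22. [r2c2∈{2}] r2c2's peers cover all but 2 ⇒ r2c2=2.
Step 23. [r5c5∈{1}] nothing but 1 survives at r5c5, so r5c5=1.
Step 24. [r6c1∈{4}] r6c1 has the single candidate 4. So r6c1=4.

Answer: 6 3 5 1 4 2 / 1 2 4 5 6 3 / 2 6 1 4 3 5 / 5 4 3 6 2 1 / 3 5 6 2 1 4 / 4 1 2 3 5 6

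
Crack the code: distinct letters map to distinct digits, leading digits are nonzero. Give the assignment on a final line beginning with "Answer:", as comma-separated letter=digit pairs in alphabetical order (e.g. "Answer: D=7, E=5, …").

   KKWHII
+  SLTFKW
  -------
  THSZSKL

Step 1. [col 1: I + W ≡ L (mod 10)] several values work for L in column 1 (I + W ≡ L (mod 10), carry-in 0); try L=5, so L=5.
Step 2. [col 1: I + W ≡ L (mod 10)] column 1 (I + W ≡ L (mod 10), carry-in 0) doesn't pin W yet; pick W=6 and continue. So W=6.
Step 3. [T] adding two 6-digit numbers gives at most 6+1 digits, and here it does — T is that final carry and must be 1, so T=1.
Step 4. [col 1: I + W ≡ L (mod 10)] column 1 reads I+W+carry(0)=L with W=6, L=5; with digits 1,5,6 already taken and all letters distinct, the only value for I is 9, so I=9.
Step 5. [col 2: I + K ≡ K (mod 10)] K=8 is one option consistent with column 2 (I + K ≡ K (mod 10), carry-in 1) — take it. So K=8.
Step 6. [col 3: H + F ≡ S (mod 10)] column 3 (H + F ≡ S (mod 10), carry-in 1) doesn't pin H yet; pick H=2 and continue ⇒ H=2.
Step 7. [col 3: H + F ≡ S (mod 10)] no forcing yet in column 3 (carry-in 1); S=3 is free and consistent — try it. So S=3.
Step 8. [col 3: H + F ≡ S (mod 10)] in column 3 we have H+F≡S with carry-in 1; given H=2, S=3 and digits 1,2,3,5,6,8,9 already taken and all letters distinct, that pins F to 0. So F=0.
Step 9. [col 4: W + T ≡ Z (mod 10)] column 4 reads W+T+carry(0)=Z with W=6, T=1; with digits 0,1,2,3,5,6,8,9 already taken and all letters distinct, the only value for Z is 7 ⇒ Z=7.

Answer: F=0, H=2, I=9, K=8, L=5, S=3, T=1, W=6, Z=7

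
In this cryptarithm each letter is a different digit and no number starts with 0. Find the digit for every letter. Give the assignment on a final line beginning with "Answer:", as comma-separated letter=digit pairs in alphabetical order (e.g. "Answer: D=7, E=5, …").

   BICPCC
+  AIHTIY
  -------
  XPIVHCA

Step 1. [col 1: C + Y ≡ A (mod 10)] no forcing yet in column 1 (carry-in 0); A=8 is free and consistent — try it, so A=8.
Step 2. [X] the sum has 7 digits but both addends have 6; that extra leading digit X is the final carry, namely 1, so X=1.
Step 3. [col 1: C + Y ≡ A (mod 10)] C=2 is one option consistent with column 1 (C + Y ≡ A (mod 10), carry-in 0) — take it, so C=2.
Step 4. [col 1: C + Y ≡ A (mod 10)] column 1 reads C+Y+carry(0)=A with C=2, A=8; with digits 1,2,8 already taken and all letters distinct, the only value for Y is 6, so Y=6.
Step 5. [col 2: C + I ≡ C (mod 10)] column 2: given C=2, carry-in 0, and digits 1,2,6,8 already taken and all letters distinct, C+I≡C (mod 10) forces I=0 ⇒ I=0.
Step 6. [col 3: P + T ≡ H (mod 10)] no forcing yet in column 3 (carry-in 0); P=3 is free and consistent — try it ⇒ P=3.
Step 7. [col 3: P + T ≡ H (mod 10)] in column 3 we have P+T≡H with carry-in 0; given P=3 and digits 0,1,2,3,6,8 already taken and all letters distinct, that pins H to 7 ⇒ H=7.
Step 8. [col 3: P + T ≡ H (mod 10)] in column 3 we have P+T≡H with carry-in 0; given P=3, H=7 and digits 0,1,2,3,6,7,8 already taken and all letters distinct, that pins T to 4. So T=4.
Step 9. [col 4: C + H ≡ V (mod 10)] from column 4 (C=2, H=7, carry-in 0, digits 0,1,2,3,4,6,7,8 already taken and all letters distinct): V must equal 9. So V=9.
Step 10. [col 6: B + A ≡ P (mod 10)] in column 6 we have B+A≡P with carry-in 0; given A=8, P=3 and digits 0,1,2,3,4,6,7,8,9 already taken and all letters distinct, that pins B to 5. So B=5.

Answer: A=8, B=5, C=2, H=7, I=0, P=3, T=4, V=9, X=1, Y=6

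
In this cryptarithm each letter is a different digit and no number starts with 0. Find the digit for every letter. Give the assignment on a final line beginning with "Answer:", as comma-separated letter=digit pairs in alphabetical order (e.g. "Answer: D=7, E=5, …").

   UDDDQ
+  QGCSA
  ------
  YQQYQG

Step 1. [Y] Y is the leading digit of a 6-digit sum of two 5-digit numbers; the final carry is exactly 1. So Y=1.
Step 2. [col 1: Q + A ≡ G (mod 10)] several values work for A in column 1 (Q + A ≡ G (mod 10), carry-in 0); try A=5, so A=5.
Step 3. [col 1: Q + A ≡ G (mod 10)] column 1 (Q + A ≡ G (mod 10), carry-in 0) doesn't pin G yet; pick G=7 and continue ⇒ G=7.
Step 4. [col 1: Q + A ≡ G (mod 10)] in column 1 we have Q+A≡G with carry-in 0; given A=5, G=7 and digits 1,5,7 already taken and all letters distinct, that pins Q to 2 ⇒ Q=2.
Step 5. [col 2: D + S ≡ Q (mod 10)] S=8 is one option consistent with column 2 (D + S ≡ Q (mod 10), carry-in 0) — take it ⇒ S=8.
Step 6. [col 2: D + S ≡ Q (mod 10)] column 2: given S=8, Q=2, carry-in 0, and digits 1,2,5,7,8 already taken and all letters distinct, D+S≡Q (mod 10) forces D=4 ⇒ D=4.
Step 7. [col 3: D + C ≡ Y (mod 10)] in column 3 we have D+C≡Y with carry-in 1; given D=4, Y=1 and digits 1,2,4,5,7,8 already taken and all letters distinct, that pins C to 6 ⇒ C=6.
Step 8. [col 5: U + Q ≡ Q (mod 10)] in column 5 we have U+Q≡Q with carry-in 1; given Q=2 and digits 1,2,4,5,6,7,8 already taken and all letters distinct, that pins U to 9 ⇒ U=9.

Answer: A=5, C=6, D=4, G=7, Q=2, S=8, U=9, Y=1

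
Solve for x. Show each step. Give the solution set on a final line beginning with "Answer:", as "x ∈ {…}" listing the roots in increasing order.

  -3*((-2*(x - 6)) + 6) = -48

Step 1. [-3*((-2*(x - 6)) + 6) = -48] LHS = -3·(…); ÷-3 both sides, so div: (-2*(x - 6)) + 6 = 16.
Step 2. [(-2*(x - 6)) + 6 = 16] -2 | LHS and -2 | 16: pull -2 out. So factor: (x - 6) - 3 = -8.
Step 3. [(x - 6) - 3 = -8] add 3: x sits inside (… - 3). So sub: x - 6 = -5.
Step 4. [x - 6 = -5] peel the -6: add 6 from each side. So sub: x = 1.

Answer: x ∈ {1}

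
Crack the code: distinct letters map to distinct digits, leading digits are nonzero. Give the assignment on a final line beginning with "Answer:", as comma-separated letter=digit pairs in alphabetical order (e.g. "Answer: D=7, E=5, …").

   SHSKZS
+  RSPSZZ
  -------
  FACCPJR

Step 1. [col 1: S + Z ≡ R (mod 10)] column 1 (S + Z ≡ R (mod 10), carry-in 0) doesn't pin S yet; pick S=6 and continue, so S=6.
Step 2. [F] F is the leading digit of a 7-digit sum of two 6-digit numbers; the final carry is exactly 1. So F=1.
Step 3. [col 1: S + Z ≡ R (mod 10)] R=4 is one option consistent with column 1 (S + Z ≡ R (mod 10), carry-in 0) — take it. So R=4.
Step 4. [col 1: S + Z ≡ R (mod 10)] from column 1 (S=6, R=4, carry-in 0, digits 1,4,6 already taken and all letters distinct): Z must equal 8, so Z=8.
Step 5. [col 2: Z + Z ≡ J (mod 10)] column 2 reads Z+Z+carry(1)=J with Z=8; with digits 1,4,6,8 already taken and all letters distinct, the only value for J is 7. So J=7.
Step 6. [col 3: K + S ≡ P (mod 10)] no forcing yet in column 3 (carry-in 1); P=2 is free and consistent — try it. So P=2.
Step 7. [col 3: K + S ≡ P (mod 10)] column 3: given S=6, P=2, carry-in 1, and digits 1,2,4,6,7,8 already taken and all letters distinct, K+S≡P (mod 10) forces K=5 ⇒ K=5.
Step 8. [col 4: S + P ≡ C (mod 10)] column 4 reads S+P+carry(1)=C with S=6, P=2; with digits 1,2,4,5,6,7,8 already taken and all letters distinct, the only value for C is 9, so C=9.
Step 9. [col 5: H + S ≡ C (mod 10)] column 5: given S=6, C=9, carry-in 0, and digits 1,2,4,5,6,7,8,9 already taken and all letters distinct, H+S≡C (mod 10) forces H=3. So H=3.
Step 10. [col 6: S + R ≡ A (mod 10)] in column 6 we have S+R≡A with carry-in 0; given S=6, R=4 and digits 1,2,3,4,5,6,7,8,9 already taken and all letters distinct, that pins A to 0 ⇒ A=0.

Answer: A=0, C=9, F=1, H=3, J=7, K=5, P=2, R=4, S=6, Z=8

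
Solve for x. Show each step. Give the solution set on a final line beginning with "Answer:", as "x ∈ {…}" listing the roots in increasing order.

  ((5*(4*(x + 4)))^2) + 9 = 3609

Step 1. [((5*(4*(x + 4)))^2) + 9 = 3609] 9 comes off first (subtract 9) ⇒ sub: (5*(4*(x + 4)))^2 = 3600.
Step 2. [(5*(4*(x + 4)))^2 = 3600] √ both sides: 3600 ≥ 0 gives two branches. So sqrt: 5*(4*(x + 4)) = 60 or -60.
Step 3. [5*(4*(x + 4)) = 60 or -60] 5 out front; divide by 5, so div: 4*(x + 4) = 12 or -12.
Step 4. [4*(x + 4) = 12 or -12] 4 out front; divide by 4, so div: x + 4 = 3 or -3.
Step 5. [x + 4 = 3 or -3] 4 comes off first (subtract 4). So sub: x = -1 or -7.

Answer: x ∈ {-7, -1}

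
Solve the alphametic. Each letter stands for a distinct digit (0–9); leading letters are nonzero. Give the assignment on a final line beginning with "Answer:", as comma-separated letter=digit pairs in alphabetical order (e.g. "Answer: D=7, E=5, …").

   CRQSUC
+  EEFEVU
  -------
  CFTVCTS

Step 1. [col 1: C + U ≡ S (mod 10)] S=3 is one option consistent with column 1 (C + U ≡ S (mod 10), carry-in 0) — take it, so S=3.
Step 2. [col 1: C + U ≡ S (mod 10)] several values work for C in column 1 (C + U ≡ S (mod 10), carry-in 0); try C=1. So C=1.
Step 3. [col 1: C + U ≡ S (mod 10)] in column 1 we have C+U≡S with carry-in 0; given C=1, S=3 and digits 1,3 already taken and all letters distinct, that pins U to 2, so U=2.
Step 4. [col 2: U + V ≡ T (mod 10)] column 2 (U + V ≡ T (mod 10), carry-in 0) doesn't pin T yet; pick T=7 and continue, so T=7.
Step 5. [col 2: U + V ≡ T (mod 10)] from column 2 (U=2, T=7, carry-in 0, digits 1,2,3,7 already taken and all letters distinct): V must equal 5 ⇒ V=5.
Step 6. [col 3: S + E ≡ C (mod 10)] in column 3 we have S+E≡C with carry-in 0; given S=3, C=1 and digits 1,2,3,5,7 already taken and all letters distinct, that pins E to 8. So E=8.
Step 7. [col 4: Q + F ≡ V (mod 10)] Q=4 is one option consistent with column 4 (Q + F ≡ V (mod 10), carry-in 1) — take it. So Q=4.
Step 8. [col 4: Q + F ≡ V (mod 10)] column 4: given Q=4, V=5, carry-in 1, and digits 1,2,3,4,5,7,8 already taken and all letters distinct, Q+F≡V (mod 10) forces F=0. So F=0.
Step 9. [col 5: R + E ≡ T (mod 10)] from column 5 (E=8, T=7, carry-in 0, digits 0,1,2,3,4,5,7,8 already taken and all letters distinct): R must equal 9 ⇒ R=9.

Answer: C=1, E=8, F=0, Q=4, R=9, S=3, T=7, U=2, V=5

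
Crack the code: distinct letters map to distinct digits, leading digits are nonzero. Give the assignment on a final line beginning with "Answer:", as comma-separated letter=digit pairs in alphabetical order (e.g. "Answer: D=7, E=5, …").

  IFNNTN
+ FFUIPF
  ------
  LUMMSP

Step 1. [col 1: N + F ≡ P (mod 10)] several values work for P in column 1 (N + F ≡ P (mod 10), carry-in 0); try P=7, so P=7.
Step 2. [col 1: N + F ≡ P (mod 10)] no forcing yet in column 1 (carry-in 0); N=6 is free and consistent — try it. So N=6.
Step 3. [col 1: N + F ≡ P (mod 10)] column 1 reads N+F+carry(0)=P with N=6, P=7; with digits 6,7 already taken and all letters distinct, the only value for F is 1 ⇒ F=1.
Step 4. [col 2: T + P ≡ S (mod 10)] no forcing yet in column 2 (carry-in 0); T=2 is free and consistent — try it ⇒ T=2.
Step 5. [col 2: T + P ≡ S (mod 10)] in column 2 we have T+P≡S with carry-in 0; given T=2, P=7 and digits 1,2,6,7 already taken and all letters distinct, that pins S to 9, so S=9.
Step 6. [col 3: N + I ≡ M (mod 10)] column 3 (N + I ≡ M (mod 10), carry-in 0) doesn't pin I yet; pick I=4 and continue ⇒ I=4.
Step 7. [col 3: N + I ≡ M (mod 10)] from column 3 (N=6, I=4, carry-in 0, digits 1,2,4,6,7,9 already taken and all letters distinct): M must equal 0 ⇒ M=0.
Step 8. [col 4: N + U ≡ M (mod 10)] column 4 reads N+U+carry(1)=M with N=6, M=0; with digits 0,1,2,4,6,7,9 already taken and all letters distinct, the only value for U is 3, so U=3.
Step 9. [col 6: I + F ≡ L (mod 10)] in column 6 we have I+F≡L with carry-in 0; given I=4, F=1 and digits 0,1,2,3,4,6,7,9 already taken and all letters distinct, that pins L to 5. So L=5.

Answer: F=1, I=4, L=5, M=0, N=6, P=7, S=9, T=2, U=3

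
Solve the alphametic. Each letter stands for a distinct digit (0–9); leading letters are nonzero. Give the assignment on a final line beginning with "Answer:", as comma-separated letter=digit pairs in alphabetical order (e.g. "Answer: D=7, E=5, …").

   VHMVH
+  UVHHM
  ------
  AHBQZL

Step 1. [col 1: H + M ≡ L (mod 10)] several values work for L in column 1 (H + M ≡ L (mod 10), carry-in 0); try L=9, so L=9.
Step 2. [col 1: H + M ≡ L (mod 10)] H=6 is one option consistent with column 1 (H + M ≡ L (mod 10), carry-in 0) — take it, so H=6.
Step 3. [A] the sum has 6 digits but both addends have 5; that extra leading digit A is the final carry, namely 1. So A=1.
Step 4. [col 1: H + M ≡ L (mod 10)] in column 1 we have H+M≡L with carry-in 0; given H=6, L=9 and digits 1,6,9 already taken and all letters distinct, that pins M to 3. So M=3.
Step 5. [col 2: V + H ≡ Z (mod 10)] column 2 (V + H ≡ Z (mod 10), carry-in 0) doesn't pin V yet; pick V=8 and continue. So V=8.
Step 6. [col 2: V + H ≡ Z (mod 10)] from column 2 (V=8, H=6, carry-in 0, digits 1,3,6,8,9 already taken and all letters distinct): Z must equal 4 ⇒ Z=4.
Step 7. [col 3: M + H ≡ Q (mod 10)] in column 3 we have M+H≡Q with carry-in 1; given M=3, H=6 and digits 1,3,4,6,8,9 already taken and all letters distinct, that pins Q to 0 ⇒ Q=0.
Step 8. [col 4: H + V ≡ B (mod 10)] in column 4 we have H+V≡B with carry-in 1; given H=6, V=8 and digits 0,1,3,4,6,8,9 already taken and all letters distinct, that pins B to 5, so B=5.
Step 9. [col 5: V + U ≡ H (mod 10)] column 5 reads V+U+carry(1)=H with V=8, H=6; with digits 0,1,3,4,5,6,8,9 already taken and all letters distinct, the only value for U is 7, so U=7.

Answer: A=1, B=5, H=6, L=9, M=3, Q=0, U=7, V=8, Z=4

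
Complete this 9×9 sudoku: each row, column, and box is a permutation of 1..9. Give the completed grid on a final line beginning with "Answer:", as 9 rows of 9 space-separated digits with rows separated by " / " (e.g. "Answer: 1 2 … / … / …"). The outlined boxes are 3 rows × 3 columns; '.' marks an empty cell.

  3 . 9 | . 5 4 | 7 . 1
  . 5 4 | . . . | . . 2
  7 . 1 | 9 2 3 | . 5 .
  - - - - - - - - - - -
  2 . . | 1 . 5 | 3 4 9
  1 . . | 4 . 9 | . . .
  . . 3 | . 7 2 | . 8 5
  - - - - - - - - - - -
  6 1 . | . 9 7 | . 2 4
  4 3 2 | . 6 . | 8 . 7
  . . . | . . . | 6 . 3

Step 1. [r2c1∈{8}] only 8 remains possible at r2c1. So r2c1=8.
Step 2. [r9c6∈{1,8}] across col 6, 8 lands solely at r9c6 ⇒ r9c6=8.
Step 3. [r5c3∈{5,6,7,8}] 5 has one home in row 5: r5c3. So r5c3=5.
Step 4. [r4c3∈{6,7,8}] across col 3, 6 lands solely at r4c3, so r4c3=6.
Step 5. [r1c8∈{6}] r1c8 has the single candidate 6, so r1c8=6.
Step 6. [r8c8∈{1,9}] across row 8, 9 lands solely at r8c8 ⇒ r8c8=9.
Step 7. [r4c2∈{7,8}] 7 has one home in row 4: r4c2 ⇒ r4c2=7.
Step 8. [r9c1∈{5,9}] col 1 places 5 nowhere but r9c1, so r9c1=5.
Step 9. [r8c6∈{1}] nothing but 1 survives at r8c6, so r8c6=1.
Step 10. [r6c2∈{4,9}] 4 has one home in row 6: r6c2 ⇒ r6c2=4.
Step 11. [r6c4∈{6}] nothing but 6 survives at r6c4 ⇒ r6c4=6.
Step 12. [r7c7∈{5}] nothing but 5 survives at r7c7. So r7c7=5.
Step 13. [r5c5∈{3,8}] row 5 places 3 nowhere but r5c5. So r5c5=3.
Step 14. [r2c5∈{1}] r2c5 is down to just 1. So r2c5=1.
Step 15. [r9c4∈{2}] r9c4's peers cover all but 2 ⇒ r9c4=2.
Step 16. [r2c8∈{3}] r2c8's peers cover all but 3 ⇒ r2c8=3.
Step 17. [r5c7∈{2}] nothing but 2 survives at r5c7 ⇒ r5c7=2.
Step 18. [r5c2∈{8}] r5c2 is down to just 8. So r5c2=8.
Step 19. [r1c4∈{8}] r1c4 has the single candidate 8. So r1c4=8.
Step 20. [r3c2∈{6}] only 6 remains possible at r3c2. So r3c2=6.
Step 21. [r8c4∈{5}] r8c4 is down to just 5 ⇒ r8c4=5.
Step 22. [r9c2∈{9}] r9c2 has the single candidate 9, so r9c2=9.
Step 23. [r5c9∈{6}] r5c9 has the single candidate 6, so r5c9=6.
Step 24. [r3c7∈{4}] r3c7 is down to just 4 ⇒ r3c7=4.
Step 25. [r2c6∈{6}] r2c6's peers cover all but 6, so r2c6=6.
Step 26. [r2c7∈{9}] r2c7's peers cover all but 9, so r2c7=9.
Step 27. [r6c7∈{1}] r6c7 has the single candidate 1 ⇒ r6c7=1.
Step 28. [r9c3∈{7}] r9c3 is down to just 7 ⇒ r9c3=7.
Step 29. [r7c3∈{8}] r7c3 has the single candidate 8. So r7c3=8.
Step 30. [r7c4∈{3}] nothing but 3 survives at r7c4 ⇒ r7c4=3.
Step 31. [r3c9∈{8}] r3c9 is down to just 8 ⇒ r3c9=8.
Step 32. [r5c8∈{7}] r5c8 has the single candidate 7 ⇒ r5c8=7.
Step 33. [r6c1∈{9}] r6c1's peers cover all but 9 ⇒ r6c1=9.
Step 34. [r9c5∈{4}] r9c5 has the single candidate 4, so r9c5=4.
Step 35. [r1c2∈{2}] r1c2 is down to just 2. So r1c2=2.
Step 36. [r4c5∈{8}] r4c5 is down to just 8. So r4c5=8.
Step 37. [r9c8∈{1}] r9c8 is down to just 1. So r9c8=1.
Step 38. [r2c4∈{7}] r2c4's peers cover all but 7. So r2c4=7.

Answer: 3 2 9 8 5 4 7 6 1 / 8 5 4 7 1 6 9 3 2 / 7 6 1 9 2 3 4 5 8 / 2 7 6 1 8 5 3 4 9 / 1 8 5 4 3 9 2 7 6 / 9 4 3 6 7 2 1 8 5 / 6 1 8 3 9 7 5 2 4 / 4 3 2 5 6 1 8 9 7 / 5 9 7 2 4 8 6 1 3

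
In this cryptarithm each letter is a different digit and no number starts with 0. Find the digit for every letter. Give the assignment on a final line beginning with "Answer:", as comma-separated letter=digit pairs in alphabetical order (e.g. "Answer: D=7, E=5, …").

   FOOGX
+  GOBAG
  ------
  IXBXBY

Step 1. [col 1: X + G ≡ Y (mod 10)] several values work for X in column 1 (X + G ≡ Y (mod 10), carry-in 0); try X=6. So X=6.
Step 2. [I] I is the leading digit of a 6-digit sum of two 5-digit numbers; the final carry is exactly 1 ⇒ I=1.
Step 3. [col 1: X + G ≡ Y (mod 10)] several values work for G in column 1 (X + G ≡ Y (mod 10), carry-in 0); try G=7, so G=7.
Step 4. [col 1: X + G ≡ Y (mod 10)] column 1 reads X+G+carry(0)=Y with X=6, G=7; with digits 1,6,7 already taken and all letters distinct, the only value for Y is 3, so Y=3.
Step 5. [col 2: G + A ≡ B (mod 10)] no forcing yet in column 2 (carry-in 1); A=2 is free and consistent — try it. So A=2.
Step 6. [col 2: G + A ≡ B (mod 10)] from column 2 (G=7, A=2, carry-in 1, digits 1,2,3,6,7 already taken and all letters distinct): B must equal 0 ⇒ B=0.
Step 7. [col 3: O + B ≡ X (mod 10)] from column 3 (B=0, X=6, carry-in 1, digits 0,1,2,3,6,7 already taken and all letters distinct): O must equal 5. So O=5.
Step 8. [col 5: F + G ≡ X (mod 10)] column 5 reads F+G+carry(1)=X with G=7, X=6; with digits 0,1,2,3,5,6,7 already taken and all letters distinct, the only value for F is 8. So F=8.

Answer: A=2, B=0, F=8, G=7, I=1, O=5, X=6, Y=3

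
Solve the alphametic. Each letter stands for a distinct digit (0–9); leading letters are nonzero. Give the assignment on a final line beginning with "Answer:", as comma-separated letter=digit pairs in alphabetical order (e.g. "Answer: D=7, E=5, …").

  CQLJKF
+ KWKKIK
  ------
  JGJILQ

Step 1. [col 1: F + K ≡ Q (mod 10)] several values work for K in column 1 (F + K ≡ Q (mod 10), carry-in 0); try K=3 ⇒ K=3.
Step 2. [col 1: F + K ≡ Q (mod 10)] no forcing yet in column 1 (carry-in 0); F=4 is free and consistent — try it, so F=4.
Step 3. [col 1: F + K ≡ Q (mod 10)] column 1 reads F+K+carry(0)=Q with F=4, K=3; with digits 3,4 already taken and all letters distinct, the only value for Q is 7, so Q=7.
Step 4. [col 2: K + I ≡ L (mod 10)] L=5 is one option consistent with column 2 (K + I ≡ L (mod 10), carry-in 0) — take it, so L=5.
Step 5. [col 2: K + I ≡ L (mod 10)] column 2 reads K+I+carry(0)=L with K=3, L=5; with digits 3,4,5,7 already taken and all letters distinct, the only value for I is 2. So I=2.
Step 6. [col 3: J + K ≡ I (mod 10)] column 3: given K=3, I=2, carry-in 0, and digits 2,3,4,5,7 already taken and all letters distinct, J+K≡I (mod 10) forces J=9, so J=9.
Step 7. [col 5: Q + W ≡ G (mod 10)] in column 5 we have Q+W≡G with carry-in 0; given Q=7 and digits 2,3,4,5,7,9 already taken and all letters distinct, that pins W to 1 ⇒ W=1.
Step 8. [col 5: Q + W ≡ G (mod 10)] column 5: given Q=7, W=1, carry-in 0, and digits 1,2,3,4,5,7,9 already taken and all letters distinct, Q+W≡G (mod 10) forces G=8, so G=8.
Step 9. [col 6: C + K ≡ J (mod 10)] from column 6 (K=3, J=9, carry-in 0, digits 1,2,3,4,5,7,8,9 already taken and all letters distinct): C must equal 6 ⇒ C=6.

Answer: C=6, F=4, G=8, I=2, J=9, K=3, L=5, Q=7, W=1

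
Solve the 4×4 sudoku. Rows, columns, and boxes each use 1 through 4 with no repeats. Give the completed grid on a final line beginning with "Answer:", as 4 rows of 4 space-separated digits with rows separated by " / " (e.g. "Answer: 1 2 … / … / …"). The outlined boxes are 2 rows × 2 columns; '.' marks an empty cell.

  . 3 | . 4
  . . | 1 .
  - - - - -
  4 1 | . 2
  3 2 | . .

Step 1. [r1c3∈{2}] nothing but 2 survives at r1c3, so r1c3=2.
Step 2. [r3c3∈{3}] r3c3 is down to just 3, so r3c3=3.
Step 3. [r4c3∈{4}] r4c3's peers cover all but 4 ⇒ r4c3=4.
Step 4. [r1c1∈{1}] only 1 remains possible at r1c1 ⇒ r1c1=1.
Step 5. [r4c4∈{1}] only 1 remains possible at r4c4, so r4c4=1.
Step 6. [r2c2∈{4}] only 4 remains possible at r2c2, so r2c2=4.
Step 7. [r2c4∈{3}] r2c4 has the single candidate 3, so r2c4=3.
Step 8. [r2c1∈{2}] r2c1's peers cover all but 2. So r2c1=2.

Answer: 1 3 2 4 / 2 4 1 3 / 4 1 3 2 / 3 2 4 1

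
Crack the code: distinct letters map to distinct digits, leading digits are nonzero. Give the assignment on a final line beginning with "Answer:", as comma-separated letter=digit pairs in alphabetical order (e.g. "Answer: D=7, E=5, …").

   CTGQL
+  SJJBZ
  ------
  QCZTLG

Step 1. [col 1: L + Z ≡ G (mod 10)] several values work for G in column 1 (L + Z ≡ G (mod 10), carry-in 0); try G=7. So G=7.
Step 2. [Q] Q is the leading digit of a 6-digit sum of two 5-digit numbers; the final carry is exactly 1 ⇒ Q=1.
Step 3. [col 1: L + Z ≡ G (mod 10)] L=3 is one option consistent with column 1 (L + Z ≡ G (mod 10), carry-in 0) — take it ⇒ L=3.
Step 4. [col 1: L + Z ≡ G (mod 10)] from column 1 (L=3, G=7, carry-in 0, digits 1,3,7 already taken and all letters distinct): Z must equal 4 ⇒ Z=4.
Step 5. [col 2: Q + B ≡ L (mod 10)] from column 2 (Q=1, L=3, carry-in 0, digits 1,3,4,7 already taken and all letters distinct): B must equal 2, so B=2.
Step 6. [col 3: G + J ≡ T (mod 10)] several values work for T in column 3 (G + J ≡ T (mod 10), carry-in 0); try T=5, so T=5.
Step 7. [col 3: G + J ≡ T (mod 10)] in column 3 we have G+J≡T with carry-in 0; given G=7, T=5 and digits 1,2,3,4,5,7 already taken and all letters distinct, that pins J to 8. So J=8.
Step 8. [col 5: C + S ≡ C (mod 10)] column 5: given nothing yet, carry-in 1, and digits 1,2,3,4,5,7,8 already taken and all letters distinct, C+S≡C (mod 10) forces S=9 ⇒ S=9.
Step 9. [col 5: C + S ≡ C (mod 10)] column 5 (C + S ≡ C (mod 10), carry-in 1) doesn't pin C yet; pick C=6 and continue. So C=6.

Answer: B=2, C=6, G=7, J=8, L=3, Q=1, S=9, T=5, Z=4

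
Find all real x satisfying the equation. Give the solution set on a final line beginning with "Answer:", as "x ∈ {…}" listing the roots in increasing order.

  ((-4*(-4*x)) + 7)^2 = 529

Step 1. [((-4*(-4*x)) + 7)^2 = 529] 529 ≥ 0, LHS is (·)² — take ±√ ⇒ sqrt: (-4*(-4*x)) + 7 = 23 or -23.
Step 2. [(-4*(-4*x)) + 7 = 23 or -23] subtract 7: x sits inside (… + 7). So sub: -4*(-4*x) = 16 or -30.
Step 3. [-4*(-4*x) = 16 or -30] leading coefficient -4: divide by -4 ⇒ div: -4*x = -4 or 15/2.
Step 4. [-4*x = -4 or 15/2] leading coefficient -4: divide by -4. So div: x = 1 or -15/8.

Answer: x ∈ {-15/8, 1}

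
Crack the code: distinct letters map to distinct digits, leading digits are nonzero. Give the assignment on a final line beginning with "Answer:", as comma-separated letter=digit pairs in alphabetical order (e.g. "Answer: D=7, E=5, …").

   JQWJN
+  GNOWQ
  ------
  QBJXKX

Step 1. [col 1: N + Q ≡ X (mod 10)] column 1 (N + Q ≡ X (mod 10), carry-in 0) doesn't pin Q yet; pick Q=1 and continue. So Q=1.
Step 2. [col 1: N + Q ≡ X (mod 10)] N=2 is one option consistent with column 1 (N + Q ≡ X (mod 10), carry-in 0) — take it, so N=2.
Step 3. [col 1: N + Q ≡ X (mod 10)] in column 1 we have N+Q≡X with carry-in 0; given N=2, Q=1 and digits 1,2 already taken and all letters distinct, that pins X to 3 ⇒ X=3.
Step 4. [col 2: J + W ≡ K (mod 10)] J=4 is one option consistent with column 2 (J + W ≡ K (mod 10), carry-in 0) — take it. So J=4.
Step 5. [col 2: J + W ≡ K (mod 10)] column 2 (J + W ≡ K (mod 10), carry-in 0) doesn't pin K yet; pick K=9 and continue. So K=9.
Step 6. [col 2: J + W ≡ K (mod 10)] column 2: given J=4, K=9, carry-in 0, and digits 1,2,3,4,9 already taken and all letters distinct, J+W≡K (mod 10) forces W=5 ⇒ W=5.
Step 7. [col 3: W + O ≡ X (mod 10)] column 3 reads W+O+carry(0)=X with W=5, X=3; with digits 1,2,3,4,5,9 already taken and all letters distinct, the only value for O is 8. So O=8.
Step 8. [col 5: J + G ≡ B (mod 10)] in column 5 we have J+G≡B with carry-in 0; given J=4 and digits 1,2,3,4,5,8,9 already taken and all letters distinct, that pins B to 0. So B=0.
Step 9. [col 5: J + G ≡ B (mod 10)] from column 5 (J=4, B=0, carry-in 0, digits 0,1,2,3,4,5,8,9 already taken and all letters distinct): G must equal 6, so G=6.

Answer: B=0, G=6, J=4, K=9, N=2, O=8, Q=1, W=5, X=3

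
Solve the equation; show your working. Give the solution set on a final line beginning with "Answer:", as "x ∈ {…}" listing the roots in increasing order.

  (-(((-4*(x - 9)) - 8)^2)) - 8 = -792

Step 1. [(-(((-4*(x - 9)) - 8)^2)) - 8 = -792] add 8: x sits inside (… - 8). So sub: -(((-4*(x - 9)) - 8)^2) = -784.
Step 2. [-(((-4*(x - 9)) - 8)^2) = -784] leading − — multiply by −1. So neg: ((-4*(x - 9)) - 8)^2 = 784.
Step 3. [((-4*(x - 9)) - 8)^2 = 784] LHS squared, RHS 784 ≥ 0: apply √ (±) ⇒ sqrt: (-4*(x - 9)) - 8 = 28 or -28.
Step 4. [(-4*(x - 9)) - 8 = 28 or -28] the outer -8 inverts by adding 8. So sub: -4*(x - 9) = 36 or -20.
Step 5. [-4*(x - 9) = 36 or -20] LHS = -4·(…); ÷-4 both sides, so div: x - 9 = -9 or 5.
Step 6. [x - 9 = -9 or 5] 9 comes off first (add 9) ⇒ sub: x = 0 or 14.

Answer: x ∈ {0, 14}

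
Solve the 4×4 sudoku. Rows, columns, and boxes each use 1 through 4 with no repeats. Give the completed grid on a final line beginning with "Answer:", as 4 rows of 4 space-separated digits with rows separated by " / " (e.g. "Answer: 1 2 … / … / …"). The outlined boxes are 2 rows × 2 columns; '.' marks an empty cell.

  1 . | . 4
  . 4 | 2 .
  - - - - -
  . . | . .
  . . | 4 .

Step 1. [r3c3∈{1,3}] in col 3, 1 fits only at r3c3 ⇒ r3c3=1.
Step 2. [r2c1∈{3}] r2c1's peers cover all but 3, so r2c1=3.
Step 3. [r4c1∈{2}] nothing but 2 survives at r4c1. So r4c1=2.
Step 4. [r4c4∈{3}] only 3 remains possible at r4c4 ⇒ r4c4=3.
Step 5. [r3c2∈{3}] r3c2's peers cover all but 3, so r3c2=3.
Step 6. [r1c3∈{3}] r1c3 is down to just 3 ⇒ r1c3=3.
Step 7. [r1c2∈{2}] r1c2's peers cover all but 2. So r1c2=2.
Step 8. [r4c2∈{1}] r4c2's peers cover all but 1 ⇒ r4c2=1.
Step 9. [r2c4∈{1}] nothing but 1 survives at r2c4, so r2c4=1.
Step 10. [r3c4∈{2}] r3c4's peers cover all but 2, so r3c4=2.
Step 11. [r3c1∈{4}] r3c1's peers cover all but 4, so r3c1=4.

Answer: 1 2 3 4 / 3 4 2 1 / 4 3 1 2 / 2 1 4 3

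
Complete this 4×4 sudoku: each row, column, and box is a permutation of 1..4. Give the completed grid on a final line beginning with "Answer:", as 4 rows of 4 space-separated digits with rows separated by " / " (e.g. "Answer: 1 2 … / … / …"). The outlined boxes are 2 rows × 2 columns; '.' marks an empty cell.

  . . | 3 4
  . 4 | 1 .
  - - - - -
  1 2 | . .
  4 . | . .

Step 1. [r2c4∈{2}] nothing but 2 survives at r2c4, so r2c4=2.
Step 2. [r3c4∈{3}] only 3 remains possible at r3c4, so r3c4=3.
Step 3. [r4c3∈{2}] only 2 remains possible at r4c3. So r4c3=2.
Step 4. [r2c1∈{3}] r2c1's peers cover all but 3, so r2c1=3.
Step 5. [r1c2∈{1}] r1c2's peers cover all but 1. So r1c2=1.
Step 6. [r4c2∈{3}] r4c2's peers cover all but 3, so r4c2=3.
Step 7. [r4c4∈{1}] only 1 remains possible at r4c4 ⇒ r4c4=1.
Step 8. [r3c3∈{4}] only 4 remains possible at r3c3 ⇒ r3c3=4.
Step 9. [r1c1∈{2}] r1c1 has the single candidate 2, so r1c1=2.

Answer: 2 1 3 4 / 3 4 1 2 / 1 2 4 3 / 4 3 2 1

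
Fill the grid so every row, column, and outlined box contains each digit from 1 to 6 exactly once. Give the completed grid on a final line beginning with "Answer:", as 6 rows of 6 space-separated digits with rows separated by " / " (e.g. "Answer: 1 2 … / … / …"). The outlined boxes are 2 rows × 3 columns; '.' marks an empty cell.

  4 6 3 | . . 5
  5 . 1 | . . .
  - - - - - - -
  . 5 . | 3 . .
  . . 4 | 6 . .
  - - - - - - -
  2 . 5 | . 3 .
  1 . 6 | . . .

Step 1. [r2c2∈{2}] only 2 remains possible at r2c2. So r2c2=2.
Step 2. [r2c4∈{4}] r2c4 has the single candidate 4, so r2c4=4.
Step 3. [r5c6∈{1,4,6}] across row 5, 6 lands solely at r5c6. So r5c6=6.
Step 4. [r4c2∈{1,3}] in col 2, 1 fits only at r4c2 ⇒ r4c2=1.
Step 5. [r4c6∈{2}] nothing but 2 survives at r4c6. So r4c6=2.
Step 6. [r6c6∈{4}] r6c6's peers cover all but 4, so r6c6=4.
Step 7. [r6c4∈{2,5}] in col 4, 5 fits only at r6c4. So r6c4=5.
Step 8. [r1c4∈{1,2}] col 4 places 2 nowhere but r1c4, so r1c4=2.
Step 9. [r3c6∈{1}] r3c6 is down to just 1 ⇒ r3c6=1.
Step 10. [r6c5∈{2}] nothing but 2 survives at r6c5. So r6c5=2.
Step 11. [r4c1∈{3}] r4c1 is down to just 3 ⇒ r4c1=3.
Step 12. [r2c6∈{3}] only 3 remains possible at r2c6, so r2c6=3.
Step 13. [r5c4∈{1}] nothing but 1 survives at r5c4 ⇒ r5c4=1.
Step 14. [r3c5∈{4}] r3c5's peers cover all but 4 ⇒ r3c5=4.
Step 15. [r1c5∈{1}] r1c5's peers cover all but 1. So r1c5=1.
Step 16. [r5c2∈{4}] r5c2 has the single candidate 4, so r5c2=4.
Step 17. [r3c1∈{6}] nothing but 6 survives at r3c1 ⇒ r3c1=6.
Step 18. [r3c3∈{2}] r3c3 is down to just 2. So r3c3=2.
Step 19. [r2c5∈{6}] nothing but 6 survives at r2c5, so r2c5=6.
Step 20. [r4c5∈{5}] only 5 remains possible at r4c5, so r4c5=5.
Step 21. [r6c2∈{3}] only 3 remains possible at r6c2 ⇒ r6c2=3.

Answer: 4 6 3 2 1 5 / 5 2 1 4 6 3 / 6 5 2 3 4 1 / 3 1 4 6 5 2 / 2 4 5 1 3 6 / 1 3 6 5 2 4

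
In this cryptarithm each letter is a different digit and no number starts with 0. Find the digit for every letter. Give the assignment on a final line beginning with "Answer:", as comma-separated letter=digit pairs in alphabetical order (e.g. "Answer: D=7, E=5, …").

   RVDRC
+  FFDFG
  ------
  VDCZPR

Step 1. [col 1: C + G ≡ R (mod 10)] no forcing yet in column 1 (carry-in 0); G=6 is free and consistent — try it ⇒ G=6.
Step 2. [V] V is the leading digit of a 6-digit sum of two 5-digit numbers; the final carry is exactly 1. So V=1.
Step 3. [col 1: C + G ≡ R (mod 10)] no forcing yet in column 1 (carry-in 0); R=5 is free and consistent — try it. So R=5.
Step 4. [col 1: C + G ≡ R (mod 10)] in column 1 we have C+G≡R with carry-in 0; given G=6, R=5 and digits 1,5,6 already taken and all letters distinct, that pins C to 9, so C=9.
Step 5. [col 2: R + F ≡ P (mod 10)] no forcing yet in column 2 (carry-in 1); F=8 is free and consistent — try it ⇒ F=8.
Step 6. [col 2: R + F ≡ P (mod 10)] column 2: given R=5, F=8, carry-in 1, and digits 1,5,6,8,9 already taken and all letters distinct, R+F≡P (mod 10) forces P=4 ⇒ P=4.
Step 7. [col 3: D + D ≡ Z (mod 10)] column 3 reads D+D+carry(1)=Z with nothing yet; with digits 1,4,5,6,8,9 already taken and all letters distinct, the only value for D is 3, so D=3.
Step 8. [col 3: D + D ≡ Z (mod 10)] from column 3 (D=3, carry-in 1, digits 1,3,4,5,6,8,9 already taken and all letters distinct): Z must equal 7 ⇒ Z=7.

Answer: C=9, D=3, F=8, G=6, P=4, R=5, V=1, Z=7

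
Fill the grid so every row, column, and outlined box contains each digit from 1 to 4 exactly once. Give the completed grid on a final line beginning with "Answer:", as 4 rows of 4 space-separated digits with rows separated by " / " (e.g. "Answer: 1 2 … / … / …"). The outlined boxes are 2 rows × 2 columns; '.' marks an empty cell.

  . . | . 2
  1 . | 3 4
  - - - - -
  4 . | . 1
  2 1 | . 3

Step 1. [r3c2∈{3}] nothing but 3 survives at r3c2. So r3c2=3.
Step 2. [r1c3∈{1}] nothing but 1 survives at r1c3, so r1c3=1.
Step 3. [r1c2∈{4}] nothing but 4 survives at r1c2, so r1c2=4.
Step 4. [r1c1∈{3}] nothing but 3 survives at r1c1. So r1c1=3.
Step 5. [r4c3∈{4}] r4c3 is down to just 4 ⇒ r4c3=4.
Step 6. [r3c3∈{2}] nothing but 2 survives at r3c3 ⇒ r3c3=2.
Step 7. [r2c2∈{2}] r2c2 is down to just 2 ⇒ r2c2=2.

Answer: 3 4 1 2 / 1 2 3 4 / 4 3 2 1 / 2 1 4 3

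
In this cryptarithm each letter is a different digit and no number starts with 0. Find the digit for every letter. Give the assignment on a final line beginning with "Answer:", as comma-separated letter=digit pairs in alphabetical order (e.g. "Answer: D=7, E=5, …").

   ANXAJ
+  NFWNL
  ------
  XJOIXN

Step 1. [col 1: J + L ≡ N (mod 10)] no forcing yet in column 1 (carry-in 0); J=2 is free and consistent — try it ⇒ J=2.
Step 2. [X] X is the leading digit of a 6-digit sum of two 5-digit numbers; the final carry is exactly 1. So X=1.
Step 3. [col 1: J + L ≡ N (mod 10)] no forcing yet in column 1 (carry-in 0); L=5 is free and consistent — try it. So L=5.
Step 4. [col 1: J + L ≡ N (mod 10)] from column 1 (J=2, L=5, carry-in 0, digits 1,2,5 already taken and all letters distinct): N must equal 7. So N=7.
Step 5. [col 2: A + N ≡ X (mod 10)] column 2: given N=7, X=1, carry-in 0, and digits 1,2,5,7 already taken and all letters distinct, A+N≡X (mod 10) forces A=4, so A=4.
Step 6. [col 3: X + W ≡ I (mod 10)] no forcing yet in column 3 (carry-in 1); W=6 is free and consistent — try it, so W=6.
Step 7. [col 3: X + W ≡ I (mod 10)] from column 3 (X=1, W=6, carry-in 1, digits 1,2,4,5,6,7 already taken and all letters distinct): I must equal 8, so I=8.
Step 8. [col 4: N + F ≡ O (mod 10)] column 4: given N=7, carry-in 0, and digits 1,2,4,5,6,7,8 already taken and all letters distinct, N+F≡O (mod 10) forces O=0 ⇒ O=0.
Step 9. [col 4: N + F ≡ O (mod 10)] in column 4 we have N+F≡O with carry-in 0; given N=7, O=0 and digits 0,1,2,4,5,6,7,8 already taken and all letters distinct, that pins F to 3. So F=3.

Answer: A=4, F=3, I=8, J=2, L=5, N=7, O=0, W=6, X=1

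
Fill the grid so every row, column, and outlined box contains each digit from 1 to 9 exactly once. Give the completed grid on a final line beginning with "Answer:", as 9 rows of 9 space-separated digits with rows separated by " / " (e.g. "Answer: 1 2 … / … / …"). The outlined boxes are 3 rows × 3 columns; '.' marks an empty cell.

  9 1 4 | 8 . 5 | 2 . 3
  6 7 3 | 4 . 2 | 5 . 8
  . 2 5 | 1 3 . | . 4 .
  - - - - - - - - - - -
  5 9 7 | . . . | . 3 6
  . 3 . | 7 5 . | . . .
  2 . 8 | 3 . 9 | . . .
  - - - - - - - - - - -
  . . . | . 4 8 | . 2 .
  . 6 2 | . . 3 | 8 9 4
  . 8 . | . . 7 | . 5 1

Step 1. [r6c5∈{1,6}] r6c5 is the only open cell in row 6 admitting 6. So r6c5=6.
Step 2. [r7c9∈{7}] nothing but 7 survives at r7c9. So r7c9=7.
Step 3. [r3c7∈{6,7,9}] 7 has one home in row 3: r3c7 ⇒ r3c7=7.
Step 4. [r9c3∈{9}] r9c3's peers cover all but 9, so r9c3=9.
Step 5. [r7c3∈{1}] r7c3 is down to just 1 ⇒ r7c3=1.
Step 6. [r5c1∈{1,4}] across col 1, 1 lands solely at r5c1. So r5c1=1.
Step 7. [r4c6∈{1,4}] 1 has one home in col 6: r4c6. So r4c6=1.
Step 8. [r7c4∈{5,6,9}] r7c4 is the only open cell in row 7 admitting 9. So r7c4=9.
Step 9. [r5c7∈{4,9}] 9 has one home in col 7: r5c7, so r5c7=9.
Step 10. [r7c1∈{3}] r7c1's peers cover all but 3. So r7c1=3.
Step 11. [r4c4∈{2}] nothing but 2 survives at r4c4. So r4c4=2.
Step 12. [r6c7∈{1,4}] in col 7, 1 fits only at r6c7 ⇒ r6c7=1.
Step 13. [r7c7∈{6}] r7c7 is down to just 6. So r7c7=6.
Step 14. [r9c1∈{4}] r9c1 has the single candidate 4 ⇒ r9c1=4.
Step 15. [r9c7∈{3}] nothing but 3 survives at r9c7, so r9c7=3.
Step 16. [r5c8∈{8}] r5c8's peers cover all but 8. So r5c8=8.
Step 17. [r5c6∈{4}] nothing but 4 survives at r5c6, so r5c6=4.
Step 18. [r8c5∈{1}] r8c5 is down to just 1 ⇒ r8c5=1.
Step 19. [r2c5∈{9}] r2c5's peers cover all but 9. So r2c5=9.
Step 20. [r5c9∈{2}] nothing but 2 survives at r5c9 ⇒ r5c9=2.
Step 21. [r4c5∈{8}] only 8 remains possible at r4c5. So r4c5=8.
Step 22. [r9c5∈{2}] r9c5 is down to just 2. So r9c5=2.
Step 23. [r2c8∈{1}] r2c8 has the single candidate 1, so r2c8=1.
Step 24. [r8c1∈{7}] only 7 remains possible at r8c1. So r8c1=7.
Step 25. [r3c1∈{8}] r3c1 is down to just 8 ⇒ r3c1=8.
Step 26. [r1c8∈{6}] r1c8's peers cover all but 6, so r1c8=6.
Step 27. [r9c4∈{6}] nothing but 6 survives at r9c4. So r9c4=6.
Step 28. [r4c7∈{4}] r4c7's peers cover all but 4 ⇒ r4c7=4.
Step 29. [r6c9∈{5}] nothing but 5 survives at r6c9, so r6c9=5.
Step 30. [r6c2∈{4}] r6c2's peers cover all but 4, so r6c2=4.
Step 31. [r8c4∈{5}] r8c4 has the single candidate 5. So r8c4=5.
Step 32. [r3c6∈{6}] r3c6 is down to just 6, so r3c6=6.
Step 33. [r6c8∈{7}] r6c8's peers cover all but 7, so r6c8=7.
Step 34. [r7c2∈{5}] r7c2's peers cover all but 5, so r7c2=5.
Step 35. [r1c5∈{7}] only 7 remains possible at r1c5 ⇒ r1c5=7.
Step 36. [r5c3∈{6}] r5c3's peers cover all but 6. So r5c3=6.
Step 37. [r3c9∈{9}] r3c9 is down to just 9, so r3c9=9.

Answer: 9 1 4 8 7 5 2 6 3 / 6 7 3 4 9 2 5 1 8 / 8 2 5 1 3 6 7 4 9 / 5 9 7 2 8 1 4 3 6 / 1 3 6 7 5 4 9 8 2 / 2 4 8 3 6 9 1 7 5 / 3 5 1 9 4 8 6 2 7 / 7 6 2 5 1 3 8 9 4 / 4 8 9 6 2 7 3 5 1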